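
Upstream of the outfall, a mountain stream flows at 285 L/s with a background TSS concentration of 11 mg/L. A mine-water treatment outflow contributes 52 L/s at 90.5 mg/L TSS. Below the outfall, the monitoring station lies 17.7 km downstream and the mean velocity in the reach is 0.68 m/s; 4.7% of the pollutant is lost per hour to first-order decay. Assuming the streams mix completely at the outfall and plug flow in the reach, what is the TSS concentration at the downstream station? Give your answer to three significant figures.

Flow-weighted average: C = (285.0·11.00 + 52.00·90.50) / 337.0 = 7841/337.0 = 23.27 mg/L.
Travel time t = 17.7·1000 / 0.68 = 26030 s = 7.230 h.
4.7%/h lost → k = −ln(1 − 0.047) = 0.04814 h⁻¹.
Applying C = C₀e^(−kt): 23.27 × 0.7060 = 16.43 mg/L.

16.4 mg/L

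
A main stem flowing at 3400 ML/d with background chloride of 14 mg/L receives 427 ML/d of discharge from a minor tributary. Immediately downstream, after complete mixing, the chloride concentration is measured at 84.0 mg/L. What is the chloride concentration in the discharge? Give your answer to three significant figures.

Mass balance: 3400·14.00 + 427.0·Cₑ = 3827·84.00
→ Cₑ = (3827·84.00 − 3400·14.00) / 427.0 = 641.4 mg/L.

641 mg/L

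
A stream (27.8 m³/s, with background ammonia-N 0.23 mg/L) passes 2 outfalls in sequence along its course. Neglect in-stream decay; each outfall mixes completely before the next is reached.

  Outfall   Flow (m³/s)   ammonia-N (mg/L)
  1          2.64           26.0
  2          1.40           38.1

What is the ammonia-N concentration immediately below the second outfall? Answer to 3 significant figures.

4.03 mg/L

Outfall 1: combined Q = 30.44 m³/s; C = (27.80·0.2300 + 2.640·26.00)/30.44 = 2.465 mg/L.
Outfall 2: combined Q = 31.84 m³/s; C = (30.44·2.465 + 1.400·38.10)/31.84 = 4.032 mg/L.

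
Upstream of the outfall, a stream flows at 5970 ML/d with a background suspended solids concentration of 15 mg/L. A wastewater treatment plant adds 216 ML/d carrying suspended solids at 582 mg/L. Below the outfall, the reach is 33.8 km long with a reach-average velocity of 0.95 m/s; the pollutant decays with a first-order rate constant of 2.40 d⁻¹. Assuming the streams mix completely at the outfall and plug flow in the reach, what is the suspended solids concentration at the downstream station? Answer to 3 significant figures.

Mass balance: C = (5970·15.00 + 216.0·582.0) / 6186 = 215300/6186 = 34.80 mg/L.
Travel time t = 33.8·1000 / 0.95 = 35580 s = 9.883 h.
First-order decay: C = 34.80·exp(−k·t) = 34.80·0.3722 = 12.95 mg/L.

13.0 mg/L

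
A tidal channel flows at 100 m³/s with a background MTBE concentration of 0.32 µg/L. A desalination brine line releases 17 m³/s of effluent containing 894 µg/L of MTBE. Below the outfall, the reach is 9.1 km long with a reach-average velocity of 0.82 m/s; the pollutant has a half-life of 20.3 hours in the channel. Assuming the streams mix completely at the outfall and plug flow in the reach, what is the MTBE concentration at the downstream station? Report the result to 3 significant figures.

117 µg/L

Flow-weighted average: C = (100.0·0.3200 + 17.00·894.0) / 117.0 = 15230/117.0 = 130.2 µg/L.
Travel time t = 9.1·1000 / 0.82 = 11100 s = 3.083 h.
Half-life 20.3 h → k = ln 2 / 20.3 = 0.03415 h⁻¹ = 0.8195 d⁻¹.
Decay over the reach: 130.2·exp(−kt) = 130.2·0.9001 = 117.2 µg/L.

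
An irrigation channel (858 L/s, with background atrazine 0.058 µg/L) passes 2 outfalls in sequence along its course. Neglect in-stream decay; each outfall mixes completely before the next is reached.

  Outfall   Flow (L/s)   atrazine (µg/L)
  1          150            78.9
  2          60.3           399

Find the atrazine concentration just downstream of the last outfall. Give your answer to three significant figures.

Outfall 1: combined Q = 1008 L/s; C = (858.0·0.05800 + 150.0·78.90)/1008 = 11.79 µg/L.
Outfall 2: combined Q = 1068 L/s; C = (1008·11.79 + 60.30·399.0)/1068 = 33.65 µg/L.

33.6 µg/L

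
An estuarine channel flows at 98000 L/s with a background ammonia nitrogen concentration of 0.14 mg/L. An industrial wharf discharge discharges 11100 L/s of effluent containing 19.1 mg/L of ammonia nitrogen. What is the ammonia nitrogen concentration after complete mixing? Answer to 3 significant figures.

Flow-weighted average: C = (98000·0.1400 + 11100·19.10) / 109100 = 225700/109100 = 2.069 mg/L.

2.07 mg/L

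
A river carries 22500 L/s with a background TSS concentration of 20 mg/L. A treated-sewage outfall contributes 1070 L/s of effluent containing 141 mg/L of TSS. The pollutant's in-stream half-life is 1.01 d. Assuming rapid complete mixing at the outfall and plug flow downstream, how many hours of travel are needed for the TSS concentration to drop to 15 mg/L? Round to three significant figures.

Mixed concentration C = ΣQC/ΣQ = (22500·20.00 + 1070·141.0) / 23570 = 600900/23570 = 25.49 mg/L.
Half-life 1.01 d → k = ln 2 / 1.01 = 0.6863 d⁻¹.
25.49·exp(−k·t) = 15 → t = ln(25.49/15)/k = 66770 s = 18.55 h.

18.5 h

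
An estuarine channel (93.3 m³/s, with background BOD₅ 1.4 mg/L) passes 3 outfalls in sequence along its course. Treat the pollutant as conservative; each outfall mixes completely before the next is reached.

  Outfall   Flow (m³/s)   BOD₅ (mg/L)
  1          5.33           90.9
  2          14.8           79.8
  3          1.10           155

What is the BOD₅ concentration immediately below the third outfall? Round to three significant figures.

17.2 mg/L

Below outfall 1: Q → 98.63 m³/s, C = (93.30·1.400 + 5.330·90.90)/98.63 = 6.237 mg/L.
Below outfall 2: Q → 113.4 m³/s, C = (98.63·6.237 + 14.80·79.80)/113.4 = 15.83 mg/L.
Below outfall 3: Q → 114.5 m³/s, C = (113.4·15.83 + 1.100·155.0)/114.5 = 17.17 mg/L.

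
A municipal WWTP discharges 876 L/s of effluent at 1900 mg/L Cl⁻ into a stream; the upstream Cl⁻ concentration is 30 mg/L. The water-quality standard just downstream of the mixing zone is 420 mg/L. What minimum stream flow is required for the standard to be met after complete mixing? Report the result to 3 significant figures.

Set C_mix = 420: (Q·30.00 + 876.0·1900) / (Q + 876.0) = 420
→ Q = 876.0·(1900 − 420)/(420 − 30.00) = 3324 L/s.

3320 L/s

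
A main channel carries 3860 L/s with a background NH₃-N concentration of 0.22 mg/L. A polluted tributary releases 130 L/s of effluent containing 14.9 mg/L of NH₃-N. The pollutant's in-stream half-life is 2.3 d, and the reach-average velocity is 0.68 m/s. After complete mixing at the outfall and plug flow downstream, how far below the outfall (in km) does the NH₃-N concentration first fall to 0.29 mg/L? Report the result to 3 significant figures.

171 km

Conservation of mass: C = (3860·0.2200 + 130.0·14.90) / 3990 = 2786/3990 = 0.6983 mg/L.
Half-life 2.3 d → k = ln 2 / 2.3 = 0.3014 d⁻¹.
Set 0.6983·exp(−k·t) = 0.29 → t = ln(0.6983/0.29)/k = 251900 s = 69.98 h.
Distance = v·t = 0.68·251900 = 171300 m = 171.3 km.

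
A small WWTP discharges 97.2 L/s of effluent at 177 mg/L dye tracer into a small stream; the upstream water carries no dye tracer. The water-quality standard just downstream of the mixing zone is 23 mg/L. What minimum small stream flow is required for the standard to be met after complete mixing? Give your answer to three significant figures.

Set C_mix = 23: (Q·0 + 97.20·177.0) / (Q + 97.20) = 23
→ Q = 97.20·(177.0 − 23)/(23 − 0) = 650.8 L/s.

651 L/s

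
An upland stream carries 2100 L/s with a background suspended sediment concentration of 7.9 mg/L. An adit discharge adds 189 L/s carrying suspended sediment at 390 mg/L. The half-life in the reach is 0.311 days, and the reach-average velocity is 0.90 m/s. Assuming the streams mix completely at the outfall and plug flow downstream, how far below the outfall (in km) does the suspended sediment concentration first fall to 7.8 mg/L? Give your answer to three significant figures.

56.6 km

Flow-weighted average: C = (2100·7.900 + 189.0·390.0) / 2289 = 90300/2289 = 39.45 mg/L.
Half-life 0.311 d → k = ln 2 / 0.311 = 2.229 d⁻¹.
Set 39.45·exp(−k·t) = 7.8 → t = ln(39.45/7.8)/k = 62840 s = 17.45 h.
Distance = v·t = 0.90·62840 = 56550 m = 56.55 km.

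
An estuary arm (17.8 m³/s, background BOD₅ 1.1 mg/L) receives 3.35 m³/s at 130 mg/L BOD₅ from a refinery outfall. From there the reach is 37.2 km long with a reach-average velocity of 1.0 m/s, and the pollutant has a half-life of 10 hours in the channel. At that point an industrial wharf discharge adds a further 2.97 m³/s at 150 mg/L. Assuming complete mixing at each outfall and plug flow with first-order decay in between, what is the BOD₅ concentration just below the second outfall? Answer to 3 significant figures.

After mixing, C = (17.80·1.100 + 3.350·130.0) / 21.15 = 455.1/21.15 = 21.52 mg/L; combined flow 21.15 m³/s.
Travel time t = 37.2·1000 / 1.0 = 37200 s = 10.33 h.
Half-life 10 h → k = ln 2 / 10 = 0.06931 h⁻¹ = 1.664 d⁻¹.
First-order decay: C = 21.52·exp(−k·t) = 21.52·0.4886 = 10.51 mg/L.
At the second outfall, C = (21.15·10.51 + 2.970·150.0) / (21.15 + 2.970) = 27.69 mg/L.

27.7 mg/L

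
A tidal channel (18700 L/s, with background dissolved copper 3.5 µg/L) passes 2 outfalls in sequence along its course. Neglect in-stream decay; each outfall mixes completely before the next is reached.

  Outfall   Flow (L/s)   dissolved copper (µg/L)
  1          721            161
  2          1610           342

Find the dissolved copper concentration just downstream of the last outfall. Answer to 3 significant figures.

34.8 µg/L

Outfall 1: combined Q = 19420 L/s; C = (18700·3.500 + 721.0·161.0)/19420 = 9.347 µg/L.
Outfall 2: combined Q = 21030 L/s; C = (19420·9.347 + 1610·342.0)/21030 = 34.81 µg/L.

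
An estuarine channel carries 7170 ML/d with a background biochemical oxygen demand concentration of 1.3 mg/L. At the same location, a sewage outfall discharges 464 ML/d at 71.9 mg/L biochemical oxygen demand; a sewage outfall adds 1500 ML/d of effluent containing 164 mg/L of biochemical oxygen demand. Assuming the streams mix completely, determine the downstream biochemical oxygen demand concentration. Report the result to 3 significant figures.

31.6 mg/L

Mass balance: C = (7170·1.300 + 464.0·71.90 + 1500·164.0) / 9134 = 288700/9134 = 31.61 mg/L.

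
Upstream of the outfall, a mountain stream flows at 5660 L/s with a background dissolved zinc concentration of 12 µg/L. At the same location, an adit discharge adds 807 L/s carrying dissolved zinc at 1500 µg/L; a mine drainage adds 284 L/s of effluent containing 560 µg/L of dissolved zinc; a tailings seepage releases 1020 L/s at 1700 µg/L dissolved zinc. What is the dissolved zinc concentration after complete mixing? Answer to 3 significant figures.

408 µg/L

After mixing, C = (5660·12.00 + 807.0·1500 + 284.0·560.0 + 1020·1700) / 7771 = 3171000/7771 = 408.1 µg/L.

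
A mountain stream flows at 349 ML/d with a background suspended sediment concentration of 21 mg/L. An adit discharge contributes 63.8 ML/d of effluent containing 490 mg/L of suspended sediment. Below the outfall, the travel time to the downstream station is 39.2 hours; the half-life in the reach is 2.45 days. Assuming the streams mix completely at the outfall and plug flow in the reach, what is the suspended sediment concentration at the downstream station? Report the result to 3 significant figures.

Mixed concentration C = ΣQC/ΣQ = (349.0·21.00 + 63.80·490.0) / 412.8 = 38590/412.8 = 93.49 mg/L.
Half-life 2.45 d → k = ln 2 / 2.45 = 0.2829 d⁻¹.
After decay, C = 93.49 × e^(−kt) = 93.49 × 0.6300 = 58.89 mg/L.

58.9 mg/L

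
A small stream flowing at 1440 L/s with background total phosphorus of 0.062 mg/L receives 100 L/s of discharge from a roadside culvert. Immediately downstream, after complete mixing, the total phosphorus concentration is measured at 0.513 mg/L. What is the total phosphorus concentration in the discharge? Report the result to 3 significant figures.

Mass balance: 1440·0.06200 + 100.0·Cₑ = 1540·0.5130
→ Cₑ = (1540·0.5130 − 1440·0.06200) / 100.0 = 7.007 mg/L.

7.01 mg/L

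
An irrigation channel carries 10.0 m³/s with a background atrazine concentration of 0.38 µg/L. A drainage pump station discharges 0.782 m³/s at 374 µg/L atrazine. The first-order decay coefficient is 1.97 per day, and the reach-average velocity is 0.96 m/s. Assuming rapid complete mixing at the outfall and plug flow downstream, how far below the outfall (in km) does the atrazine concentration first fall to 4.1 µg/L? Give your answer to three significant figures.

Mass balance: C = (10.00·0.3800 + 0.7820·374.0) / 10.78 = 296.3/10.78 = 27.48 µg/L.
Set 27.48·exp(−k·t) = 4.1 → t = ln(27.48/4.1)/k = 83440 s = 23.18 h.
Distance = v·t = 0.96·83440 = 80100 m = 80.10 km.

80.1 km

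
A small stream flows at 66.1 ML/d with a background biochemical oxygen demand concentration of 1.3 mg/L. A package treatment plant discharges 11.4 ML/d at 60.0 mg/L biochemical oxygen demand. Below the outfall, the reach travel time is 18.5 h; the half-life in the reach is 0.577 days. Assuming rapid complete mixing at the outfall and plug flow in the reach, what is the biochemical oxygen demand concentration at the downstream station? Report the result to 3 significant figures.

3.94 mg/L

Conservation of mass: C = (66.10·1.300 + 11.40·60.00) / 77.50 = 769.9/77.50 = 9.935 mg/L.
Half-life 0.577 d → k = ln 2 / 0.577 = 1.201 d⁻¹.
Applying C = C₀e^(−kt): 9.935 × 0.3961 = 3.935 mg/L.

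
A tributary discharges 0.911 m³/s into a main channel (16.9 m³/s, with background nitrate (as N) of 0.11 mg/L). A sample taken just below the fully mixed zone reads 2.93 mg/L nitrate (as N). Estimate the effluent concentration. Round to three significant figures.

Mass balance: 16.90·0.1100 + 0.9110·Cₑ = 17.81·2.930
→ Cₑ = (17.81·2.930 − 16.90·0.1100) / 0.9110 = 55.24 mg/L.

55.2 mg/L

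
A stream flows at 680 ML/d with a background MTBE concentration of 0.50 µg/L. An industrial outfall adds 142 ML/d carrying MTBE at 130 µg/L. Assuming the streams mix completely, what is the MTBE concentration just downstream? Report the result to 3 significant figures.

22.9 µg/L

Mixed concentration C = ΣQC/ΣQ = (680.0·0.5000 + 142.0·130.0) / 822.0 = 18800/822.0 = 22.87 µg/L.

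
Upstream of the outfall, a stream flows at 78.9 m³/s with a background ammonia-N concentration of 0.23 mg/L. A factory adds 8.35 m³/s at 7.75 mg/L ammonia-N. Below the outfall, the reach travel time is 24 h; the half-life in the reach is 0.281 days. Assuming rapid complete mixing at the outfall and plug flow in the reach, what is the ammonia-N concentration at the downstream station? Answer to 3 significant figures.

Flow-weighted average: C = (78.90·0.2300 + 8.350·7.750) / 87.25 = 82.86/87.25 = 0.9497 mg/L.
Half-life 0.281 d → k = ln 2 / 0.281 = 2.467 d⁻¹.
Decay over the reach: 0.9497·exp(−kt) = 0.9497·0.08486 = 0.08059 mg/L.

0.0806 mg/L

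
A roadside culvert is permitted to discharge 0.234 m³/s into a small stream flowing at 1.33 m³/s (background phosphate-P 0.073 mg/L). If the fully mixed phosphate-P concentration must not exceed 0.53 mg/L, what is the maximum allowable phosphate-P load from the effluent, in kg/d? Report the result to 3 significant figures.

63.2 kg/d

Mass balance at the limit: 1.330·0.07300 + 0.2340·Cₑ = 1.564·0.53 → Cₑ = 3.127 mg/L.
Load = 0.2340 m³/s × 3.127 g/m³ × 86 400 s/d = 63.23 kg/d.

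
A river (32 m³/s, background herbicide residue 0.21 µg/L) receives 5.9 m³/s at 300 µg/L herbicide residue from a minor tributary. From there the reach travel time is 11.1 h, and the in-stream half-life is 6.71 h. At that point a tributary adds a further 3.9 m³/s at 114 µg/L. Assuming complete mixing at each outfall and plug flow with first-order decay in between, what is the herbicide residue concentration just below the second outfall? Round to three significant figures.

24.1 µg/L

Flow-weighted average: C = (32.00·0.2100 + 5.900·300.0) / 37.90 = 1777/37.90 = 46.88 µg/L; combined flow 37.90 m³/s.
Half-life 6.71 h → k = ln 2 / 6.71 = 0.1033 h⁻¹ = 2.479 d⁻¹.
After decay, C = 46.88 × e^(−kt) = 46.88 × 0.3177 = 14.89 µg/L.
Second outfall: C = (37.90·14.89 + 3.900·114.0)/41.80 = 24.14 µg/L.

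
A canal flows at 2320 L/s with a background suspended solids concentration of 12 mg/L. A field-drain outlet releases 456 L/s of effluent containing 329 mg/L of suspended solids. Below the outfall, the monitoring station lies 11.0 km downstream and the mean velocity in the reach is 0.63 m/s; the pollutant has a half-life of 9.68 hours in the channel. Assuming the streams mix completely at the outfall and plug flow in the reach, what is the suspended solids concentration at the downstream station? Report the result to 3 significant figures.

Mass balance: C = (2320·12.00 + 456.0·329.0) / 2776 = 177900/2776 = 64.07 mg/L.
Travel time t = 11.0·1000 / 0.63 = 17460 s = 4.850 h.
Half-life 9.68 h → k = ln 2 / 9.68 = 0.07161 h⁻¹ = 1.719 d⁻¹.
After decay, C = 64.07 × e^(−kt) = 64.07 × 0.7066 = 45.27 mg/L.

45.3 mg/L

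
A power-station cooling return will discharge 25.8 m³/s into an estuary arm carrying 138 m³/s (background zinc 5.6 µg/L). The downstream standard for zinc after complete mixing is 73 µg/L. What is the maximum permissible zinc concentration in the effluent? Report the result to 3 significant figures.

434 µg/L

At the limit, (Qr·Cr + Qe·Cₑ)/(Qr + Qe) = 73:
Cₑ = (163.8·73 − 138.0·5.600) / 25.80 = 433.5 µg/L.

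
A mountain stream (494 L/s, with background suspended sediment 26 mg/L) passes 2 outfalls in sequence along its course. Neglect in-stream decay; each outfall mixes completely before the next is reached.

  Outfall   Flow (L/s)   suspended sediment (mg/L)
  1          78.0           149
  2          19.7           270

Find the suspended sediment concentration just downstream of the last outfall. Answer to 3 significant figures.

50.3 mg/L

Below outfall 1: Q → 572.0 L/s, C = (494.0·26.00 + 78.00·149.0)/572.0 = 42.77 mg/L.
Below outfall 2: Q → 591.7 L/s, C = (572.0·42.77 + 19.70·270.0)/591.7 = 50.34 mg/L.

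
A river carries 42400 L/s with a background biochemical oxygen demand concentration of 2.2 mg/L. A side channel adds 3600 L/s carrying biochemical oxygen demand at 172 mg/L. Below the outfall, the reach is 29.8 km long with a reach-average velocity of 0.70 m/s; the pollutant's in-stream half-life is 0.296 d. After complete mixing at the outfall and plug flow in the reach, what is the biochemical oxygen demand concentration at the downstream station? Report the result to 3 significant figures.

Mixed concentration C = ΣQC/ΣQ = (42400·2.200 + 3600·172.0) / 46000 = 712500/46000 = 15.49 mg/L.
Travel time t = 29.8·1000 / 0.70 = 42570 s = 11.83 h.
Half-life 0.296 d → k = ln 2 / 0.296 = 2.342 d⁻¹.
Decay over the reach: 15.49·exp(−kt) = 15.49·0.3154 = 4.886 mg/L.

4.89 mg/L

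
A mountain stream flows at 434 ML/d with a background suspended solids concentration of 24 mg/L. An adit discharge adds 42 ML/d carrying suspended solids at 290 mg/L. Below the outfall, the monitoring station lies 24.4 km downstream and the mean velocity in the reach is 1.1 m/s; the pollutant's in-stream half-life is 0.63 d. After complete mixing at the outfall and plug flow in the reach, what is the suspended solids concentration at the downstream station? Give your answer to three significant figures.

After mixing, C = (434.0·24.00 + 42.00·290.0) / 476.0 = 22600/476.0 = 47.47 mg/L.
Travel time t = 24.4·1000 / 1.1 = 22180 s = 6.162 h.
Half-life 0.63 d → k = ln 2 / 0.63 = 1.100 d⁻¹.
First-order decay: C = 47.47·exp(−k·t) = 47.47·0.7539 = 35.79 mg/L.

35.8 mg/L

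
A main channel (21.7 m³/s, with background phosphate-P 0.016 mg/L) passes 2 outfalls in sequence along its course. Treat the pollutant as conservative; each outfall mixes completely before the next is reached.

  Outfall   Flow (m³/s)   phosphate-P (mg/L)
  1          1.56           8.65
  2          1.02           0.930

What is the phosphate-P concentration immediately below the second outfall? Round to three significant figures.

0.609 mg/L

Below outfall 1: Q → 23.26 m³/s, C = (21.70·0.01600 + 1.560·8.650)/23.26 = 0.5951 mg/L.
Below outfall 2: Q → 24.28 m³/s, C = (23.26·0.5951 + 1.020·0.9300)/24.28 = 0.6091 mg/L.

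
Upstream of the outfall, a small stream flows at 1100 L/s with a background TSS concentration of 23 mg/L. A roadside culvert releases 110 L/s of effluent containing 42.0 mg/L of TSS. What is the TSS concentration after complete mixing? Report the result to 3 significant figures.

Conservation of mass: C = (1100·23.00 + 110.0·42.00) / 1210 = 29920/1210 = 24.73 mg/L.

24.7 mg/L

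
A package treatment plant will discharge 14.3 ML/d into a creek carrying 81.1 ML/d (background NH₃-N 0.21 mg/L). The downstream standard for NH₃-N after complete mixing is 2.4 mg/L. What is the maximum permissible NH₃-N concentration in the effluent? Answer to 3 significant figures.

At the limit, (Qr·Cr + Qe·Cₑ)/(Qr + Qe) = 2.4:
Cₑ = (95.40·2.4 − 81.10·0.2100) / 14.30 = 14.82 mg/L.

14.8 mg/L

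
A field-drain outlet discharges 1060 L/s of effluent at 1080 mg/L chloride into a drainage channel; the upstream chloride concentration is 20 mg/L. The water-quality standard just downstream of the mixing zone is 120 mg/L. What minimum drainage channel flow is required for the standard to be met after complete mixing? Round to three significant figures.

10200 L/s

Set C_mix = 120: (Q·20.00 + 1060·1080) / (Q + 1060) = 120
→ Q = 1060·(1080 − 120)/(120 − 20.00) = 10180 L/s.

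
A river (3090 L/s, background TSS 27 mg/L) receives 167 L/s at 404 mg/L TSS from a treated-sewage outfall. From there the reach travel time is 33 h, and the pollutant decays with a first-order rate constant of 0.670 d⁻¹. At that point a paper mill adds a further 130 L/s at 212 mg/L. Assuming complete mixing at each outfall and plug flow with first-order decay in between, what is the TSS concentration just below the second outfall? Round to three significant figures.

Flow-weighted average: C = (3090·27.00 + 167.0·404.0) / 3257 = 150900/3257 = 46.33 mg/L; combined flow 3257 L/s.
Applying C = C₀e^(−kt): 46.33 × 0.3980 = 18.44 mg/L.
At the second outfall, C = (3257·18.44 + 130.0·212.0) / (3257 + 130.0) = 25.87 mg/L.

25.9 mg/L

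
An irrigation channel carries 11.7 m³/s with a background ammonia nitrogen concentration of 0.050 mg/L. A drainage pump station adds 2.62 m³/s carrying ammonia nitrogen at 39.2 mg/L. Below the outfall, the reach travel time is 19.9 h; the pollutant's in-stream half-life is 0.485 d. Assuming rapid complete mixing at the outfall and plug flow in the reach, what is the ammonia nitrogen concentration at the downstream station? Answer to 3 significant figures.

Conservation of mass: C = (11.70·0.05000 + 2.620·39.20) / 14.32 = 103.3/14.32 = 7.213 mg/L.
Half-life 0.485 d → k = ln 2 / 0.485 = 1.429 d⁻¹.
First-order decay: C = 7.213·exp(−k·t) = 7.213·0.3057 = 2.205 mg/L.

2.21 mg/L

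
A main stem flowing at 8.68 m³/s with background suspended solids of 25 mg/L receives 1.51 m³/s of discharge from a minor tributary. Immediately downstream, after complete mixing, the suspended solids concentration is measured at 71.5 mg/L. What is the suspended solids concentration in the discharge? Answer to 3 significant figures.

Mass balance: 8.680·25.00 + 1.510·Cₑ = 10.19·71.50
→ Cₑ = (10.19·71.50 − 8.680·25.00) / 1.510 = 338.8 mg/L.

339 mg/L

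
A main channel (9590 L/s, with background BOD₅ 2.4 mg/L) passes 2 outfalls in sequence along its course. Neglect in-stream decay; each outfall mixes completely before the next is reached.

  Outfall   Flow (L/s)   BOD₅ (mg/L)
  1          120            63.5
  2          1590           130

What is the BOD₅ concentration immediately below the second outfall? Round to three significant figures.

Outfall 1: combined Q = 9710 L/s; C = (9590·2.400 + 120.0·63.50)/9710 = 3.155 mg/L.
Outfall 2: combined Q = 11300 L/s; C = (9710·3.155 + 1590·130.0)/11300 = 21.00 mg/L.

21.0 mg/L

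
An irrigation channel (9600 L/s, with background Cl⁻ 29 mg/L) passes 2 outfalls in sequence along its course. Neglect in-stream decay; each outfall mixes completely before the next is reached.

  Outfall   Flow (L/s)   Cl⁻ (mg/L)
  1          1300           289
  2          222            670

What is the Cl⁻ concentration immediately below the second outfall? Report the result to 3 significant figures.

Outfall 1: combined Q = 10900 L/s; C = (9600·29.00 + 1300·289.0)/10900 = 60.01 mg/L.
Outfall 2: combined Q = 11120 L/s; C = (10900·60.01 + 222.0·670.0)/11120 = 72.18 mg/L.

72.2 mg/L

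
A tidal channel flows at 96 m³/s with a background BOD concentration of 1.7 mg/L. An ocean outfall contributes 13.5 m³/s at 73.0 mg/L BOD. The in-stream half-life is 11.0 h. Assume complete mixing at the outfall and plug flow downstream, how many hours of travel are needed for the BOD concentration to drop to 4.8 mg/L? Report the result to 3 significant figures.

Flow-weighted average: C = (96.00·1.700 + 13.50·73.00) / 109.5 = 1149/109.5 = 10.49 mg/L.
Half-life 11.0 h → k = ln 2 / 11.0 = 0.06301 h⁻¹ = 1.512 d⁻¹.
10.49·exp(−k·t) = 4.8 → t = ln(10.49/4.8)/k = 44670 s = 12.41 h.

12.4 h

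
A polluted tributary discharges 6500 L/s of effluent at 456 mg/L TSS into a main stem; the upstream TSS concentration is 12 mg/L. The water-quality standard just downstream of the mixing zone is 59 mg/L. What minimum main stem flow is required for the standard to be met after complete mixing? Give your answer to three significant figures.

54900 L/s

Set C_mix = 59: (Q·12.00 + 6500·456.0) / (Q + 6500) = 59
→ Q = 6500·(456.0 − 59)/(59 − 12.00) = 54900 L/s.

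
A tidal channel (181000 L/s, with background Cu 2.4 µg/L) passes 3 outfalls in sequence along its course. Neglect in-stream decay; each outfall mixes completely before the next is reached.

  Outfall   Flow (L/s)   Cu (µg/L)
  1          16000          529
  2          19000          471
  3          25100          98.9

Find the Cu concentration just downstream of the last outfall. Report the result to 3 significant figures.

84.3 µg/L

After outfall 1: Q = 181000 + 16000 = 197000 L/s; C = (181000·2.400 + 16000·529.0)/197000 = 45.17 µg/L.
After outfall 2: Q = 197000 + 19000 = 216000 L/s; C = (197000·45.17 + 19000·471.0)/216000 = 82.63 µg/L.
After outfall 3: Q = 216000 + 25100 = 241100 L/s; C = (216000·82.63 + 25100·98.90)/241100 = 84.32 µg/L.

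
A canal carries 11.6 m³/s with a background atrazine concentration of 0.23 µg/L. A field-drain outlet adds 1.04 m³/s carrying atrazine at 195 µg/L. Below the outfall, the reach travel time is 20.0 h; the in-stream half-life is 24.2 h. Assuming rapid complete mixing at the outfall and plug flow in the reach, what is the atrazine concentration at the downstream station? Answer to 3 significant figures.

After mixing, C = (11.60·0.2300 + 1.040·195.0) / 12.64 = 205.5/12.64 = 16.26 µg/L.
Half-life 24.2 h → k = ln 2 / 24.2 = 0.02864 h⁻¹ = 0.6874 d⁻¹.
Decay over the reach: 16.26·exp(−kt) = 16.26·0.5639 = 9.167 µg/L.

9.17 µg/L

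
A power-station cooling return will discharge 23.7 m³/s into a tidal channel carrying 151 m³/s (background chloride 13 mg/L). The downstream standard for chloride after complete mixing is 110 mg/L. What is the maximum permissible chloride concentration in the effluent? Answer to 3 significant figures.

At the limit, (Qr·Cr + Qe·Cₑ)/(Qr + Qe) = 110:
Cₑ = (174.7·110 − 151.0·13.00) / 23.70 = 728.0 mg/L.

728 mg/L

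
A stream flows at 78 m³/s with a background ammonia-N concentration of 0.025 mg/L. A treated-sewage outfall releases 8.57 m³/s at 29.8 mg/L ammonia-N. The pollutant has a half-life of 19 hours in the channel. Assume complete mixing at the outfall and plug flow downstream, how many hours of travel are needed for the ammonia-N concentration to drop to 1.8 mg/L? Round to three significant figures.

After mixing, C = (78.00·0.02500 + 8.570·29.80) / 86.57 = 257.3/86.57 = 2.973 mg/L.
Half-life 19 h → k = ln 2 / 19 = 0.03648 h⁻¹ = 0.8756 d⁻¹.
2.973·exp(−k·t) = 1.8 → t = ln(2.973/1.8)/k = 49500 s = 13.75 h.

13.8 h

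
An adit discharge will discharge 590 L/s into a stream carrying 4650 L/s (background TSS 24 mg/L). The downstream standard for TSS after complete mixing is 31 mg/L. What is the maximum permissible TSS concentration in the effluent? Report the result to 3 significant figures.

86.2 mg/L

At the limit, (Qr·Cr + Qe·Cₑ)/(Qr + Qe) = 31:
Cₑ = (5240·31 − 4650·24.00) / 590.0 = 86.17 mg/L.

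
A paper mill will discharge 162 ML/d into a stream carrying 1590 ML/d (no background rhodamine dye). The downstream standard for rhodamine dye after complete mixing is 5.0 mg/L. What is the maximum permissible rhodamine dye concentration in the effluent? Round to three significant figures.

54.1 mg/L

At the limit, (Qr·Cr + Qe·Cₑ)/(Qr + Qe) = 5.0:
Cₑ = (1752·5.0 − 1590·0) / 162.0 = 54.07 mg/L.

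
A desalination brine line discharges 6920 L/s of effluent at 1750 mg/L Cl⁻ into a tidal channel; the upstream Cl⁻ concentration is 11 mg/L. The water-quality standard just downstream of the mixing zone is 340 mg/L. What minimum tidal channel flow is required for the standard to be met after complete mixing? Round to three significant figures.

Set C_mix = 340: (Q·11.00 + 6920·1750) / (Q + 6920) = 340
→ Q = 6920·(1750 − 340)/(340 − 11.00) = 29660 L/s.

29700 L/s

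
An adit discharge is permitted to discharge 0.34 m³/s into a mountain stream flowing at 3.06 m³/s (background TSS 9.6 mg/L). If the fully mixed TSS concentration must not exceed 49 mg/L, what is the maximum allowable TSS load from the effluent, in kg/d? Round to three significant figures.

11900 kg/d

Mass balance at the limit: 3.060·9.600 + 0.3400·Cₑ = 3.400·49 → Cₑ = 403.6 mg/L.
Load = 0.3400 m³/s × 403.6 g/m³ × 86 400 s/d = 11860 kg/d.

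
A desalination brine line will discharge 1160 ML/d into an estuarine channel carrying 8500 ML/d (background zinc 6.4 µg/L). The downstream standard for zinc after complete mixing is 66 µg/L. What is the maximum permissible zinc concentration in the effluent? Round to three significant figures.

503 µg/L

At the limit, (Qr·Cr + Qe·Cₑ)/(Qr + Qe) = 66:
Cₑ = (9660·66 − 8500·6.400) / 1160 = 502.7 µg/L.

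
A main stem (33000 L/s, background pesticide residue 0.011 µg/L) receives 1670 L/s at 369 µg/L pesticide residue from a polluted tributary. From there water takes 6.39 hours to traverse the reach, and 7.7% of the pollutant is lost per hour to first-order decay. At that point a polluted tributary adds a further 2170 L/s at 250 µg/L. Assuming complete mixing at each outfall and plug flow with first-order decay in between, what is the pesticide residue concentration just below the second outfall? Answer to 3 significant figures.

24.8 µg/L

Mass balance: C = (33000·0.01100 + 1670·369.0) / 34670 = 616600/34670 = 17.78 µg/L; combined flow 34670 L/s.
7.7%/h lost → k = −ln(1 − 0.077) = 0.08013 h⁻¹.
First-order decay: C = 17.78·exp(−k·t) = 17.78·0.5993 = 10.66 µg/L.
Second outfall: C = (34670·10.66 + 2170·250.0)/36840 = 24.76 µg/L.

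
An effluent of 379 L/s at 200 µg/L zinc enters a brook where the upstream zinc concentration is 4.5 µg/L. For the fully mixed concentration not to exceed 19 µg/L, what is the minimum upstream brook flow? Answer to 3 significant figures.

Set C_mix = 19: (Q·4.500 + 379.0·200.0) / (Q + 379.0) = 19
→ Q = 379.0·(200.0 − 19)/(19 − 4.500) = 4731 L/s.

4730 L/s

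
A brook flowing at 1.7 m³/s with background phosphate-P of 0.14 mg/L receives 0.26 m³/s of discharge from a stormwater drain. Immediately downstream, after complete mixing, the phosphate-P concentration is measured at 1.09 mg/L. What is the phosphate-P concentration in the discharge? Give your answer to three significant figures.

7.30 mg/L

Mass balance: 1.700·0.1400 + 0.2600·Cₑ = 1.960·1.090
→ Cₑ = (1.960·1.090 − 1.700·0.1400) / 0.2600 = 7.302 mg/L.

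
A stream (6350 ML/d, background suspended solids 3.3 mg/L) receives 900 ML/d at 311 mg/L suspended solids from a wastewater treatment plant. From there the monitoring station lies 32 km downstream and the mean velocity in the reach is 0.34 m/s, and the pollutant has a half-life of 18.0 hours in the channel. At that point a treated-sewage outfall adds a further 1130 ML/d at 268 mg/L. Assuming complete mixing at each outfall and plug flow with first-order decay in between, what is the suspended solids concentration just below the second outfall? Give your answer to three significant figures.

Conservation of mass: C = (6350·3.300 + 900.0·311.0) / 7250 = 300900/7250 = 41.50 mg/L; combined flow 7250 ML/d.
Travel time t = 32·1000 / 0.34 = 94120 s = 26.14 h.
Half-life 18.0 h → k = ln 2 / 18.0 = 0.03851 h⁻¹ = 0.9242 d⁻¹.
Decay over the reach: 41.50·exp(−kt) = 41.50·0.3654 = 15.16 mg/L.
Second outfall: C = (7250·15.16 + 1130·268.0)/8380 = 49.26 mg/L.

49.3 mg/L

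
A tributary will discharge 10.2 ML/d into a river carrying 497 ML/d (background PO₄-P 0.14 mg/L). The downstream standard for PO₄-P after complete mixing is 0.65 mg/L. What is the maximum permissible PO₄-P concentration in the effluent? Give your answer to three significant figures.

At the limit, (Qr·Cr + Qe·Cₑ)/(Qr + Qe) = 0.65:
Cₑ = (507.2·0.65 − 497.0·0.1400) / 10.20 = 25.50 mg/L.

25.5 mg/L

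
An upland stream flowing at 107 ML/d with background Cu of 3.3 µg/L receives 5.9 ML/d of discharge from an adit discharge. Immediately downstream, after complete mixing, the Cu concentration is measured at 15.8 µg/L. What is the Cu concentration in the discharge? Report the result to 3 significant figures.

242 µg/L

Mass balance: 107.0·3.300 + 5.900·Cₑ = 112.9·15.80
→ Cₑ = (112.9·15.80 − 107.0·3.300) / 5.900 = 242.5 µg/L.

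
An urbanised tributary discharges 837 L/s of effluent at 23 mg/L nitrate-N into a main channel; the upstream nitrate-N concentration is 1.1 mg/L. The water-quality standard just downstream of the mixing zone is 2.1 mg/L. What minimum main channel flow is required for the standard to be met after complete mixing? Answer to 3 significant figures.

17500 L/s

Set C_mix = 2.1: (Q·1.100 + 837.0·23.00) / (Q + 837.0) = 2.1
→ Q = 837.0·(23.00 − 2.1)/(2.1 − 1.100) = 17490 L/s.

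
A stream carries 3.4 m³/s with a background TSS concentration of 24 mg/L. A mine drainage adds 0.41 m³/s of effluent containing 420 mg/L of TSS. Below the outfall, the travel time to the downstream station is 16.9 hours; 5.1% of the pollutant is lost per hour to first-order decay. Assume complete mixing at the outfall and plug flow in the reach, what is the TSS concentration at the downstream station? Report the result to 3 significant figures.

27.5 mg/L

Mixed concentration C = ΣQC/ΣQ = (3.400·24.00 + 0.4100·420.0) / 3.810 = 253.8/3.810 = 66.61 mg/L.
5.1%/h lost → k = −ln(1 − 0.051) = 0.05235 h⁻¹.
After decay, C = 66.61 × e^(−kt) = 66.61 × 0.4129 = 27.50 mg/L.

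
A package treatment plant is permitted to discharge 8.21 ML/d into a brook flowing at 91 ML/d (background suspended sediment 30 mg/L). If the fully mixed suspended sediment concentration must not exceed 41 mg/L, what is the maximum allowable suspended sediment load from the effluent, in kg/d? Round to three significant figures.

1340 kg/d

Mass balance at the limit: 91.00·30.00 + 8.210·Cₑ = 99.21·41 → Cₑ = 162.9 mg/L.
8.210 ML/d = 0.09502 m³/s. Load = 0.09502 m³/s × 162.9 g/m³ × 86 400 s/d = 1338 kg/d.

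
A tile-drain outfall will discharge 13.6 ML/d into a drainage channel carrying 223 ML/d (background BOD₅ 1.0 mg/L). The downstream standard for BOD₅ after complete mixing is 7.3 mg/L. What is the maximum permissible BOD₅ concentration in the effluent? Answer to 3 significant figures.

111 mg/L

At the limit, (Qr·Cr + Qe·Cₑ)/(Qr + Qe) = 7.3:
Cₑ = (236.6·7.3 − 223.0·1.000) / 13.60 = 110.6 mg/L.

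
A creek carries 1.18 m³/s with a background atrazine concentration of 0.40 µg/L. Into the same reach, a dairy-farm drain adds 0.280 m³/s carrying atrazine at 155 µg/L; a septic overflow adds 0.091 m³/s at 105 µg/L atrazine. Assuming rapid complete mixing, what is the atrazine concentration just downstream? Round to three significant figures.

34.4 µg/L

After mixing, C = (1.180·0.4000 + 0.2800·155.0 + 0.09100·105.0) / 1.551 = 53.43/1.551 = 34.45 µg/L.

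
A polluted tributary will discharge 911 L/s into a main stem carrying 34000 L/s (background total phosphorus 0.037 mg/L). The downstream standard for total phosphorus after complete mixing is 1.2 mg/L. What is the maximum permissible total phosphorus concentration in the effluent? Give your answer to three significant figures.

At the limit, (Qr·Cr + Qe·Cₑ)/(Qr + Qe) = 1.2:
Cₑ = (34910·1.2 − 34000·0.03700) / 911.0 = 44.61 mg/L.

44.6 mg/L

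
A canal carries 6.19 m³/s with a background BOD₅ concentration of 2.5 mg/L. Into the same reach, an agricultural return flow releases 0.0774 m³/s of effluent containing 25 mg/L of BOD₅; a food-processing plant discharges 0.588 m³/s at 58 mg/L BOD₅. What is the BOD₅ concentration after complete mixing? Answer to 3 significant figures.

7.51 mg/L

Mass balance: C = (6.190·2.500 + 0.07740·25.00 + 0.5880·58.00) / 6.855 = 51.51/6.855 = 7.514 mg/L.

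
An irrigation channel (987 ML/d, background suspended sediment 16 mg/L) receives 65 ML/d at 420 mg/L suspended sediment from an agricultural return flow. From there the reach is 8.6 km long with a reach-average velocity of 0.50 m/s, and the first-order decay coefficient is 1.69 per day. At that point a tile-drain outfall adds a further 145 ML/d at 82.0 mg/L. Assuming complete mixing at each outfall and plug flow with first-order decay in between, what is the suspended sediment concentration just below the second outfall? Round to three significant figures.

35.6 mg/L

Flow-weighted average: C = (987.0·16.00 + 65.00·420.0) / 1052 = 43090/1052 = 40.96 mg/L; combined flow 1052 ML/d.
Travel time t = 8.6·1000 / 0.50 = 17200 s = 4.778 h.
Applying C = C₀e^(−kt): 40.96 × 0.7143 = 29.26 mg/L.
Second outfall: C = (1052·29.26 + 145.0·82.00)/1197 = 35.65 mg/L.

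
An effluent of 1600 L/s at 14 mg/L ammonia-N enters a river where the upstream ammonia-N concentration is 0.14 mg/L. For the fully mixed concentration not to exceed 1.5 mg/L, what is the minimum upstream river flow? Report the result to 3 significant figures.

14700 L/s

Set C_mix = 1.5: (Q·0.1400 + 1600·14.00) / (Q + 1600) = 1.5
→ Q = 1600·(14.00 − 1.5)/(1.5 − 0.1400) = 14710 L/s.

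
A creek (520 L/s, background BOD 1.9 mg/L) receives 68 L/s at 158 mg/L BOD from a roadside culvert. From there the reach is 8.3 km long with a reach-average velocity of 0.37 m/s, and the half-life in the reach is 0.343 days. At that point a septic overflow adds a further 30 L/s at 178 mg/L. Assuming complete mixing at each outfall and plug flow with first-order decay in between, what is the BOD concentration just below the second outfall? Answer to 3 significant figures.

After mixing, C = (520.0·1.900 + 68.00·158.0) / 588.0 = 11730/588.0 = 19.95 mg/L; combined flow 588.0 L/s.
Travel time t = 8.3·1000 / 0.37 = 22430 s = 6.231 h.
Half-life 0.343 d → k = ln 2 / 0.343 = 2.021 d⁻¹.
Decay over the reach: 19.95·exp(−kt) = 19.95·0.5917 = 11.81 mg/L.
At the second outfall, C = (588.0·11.81 + 30.00·178.0) / (588.0 + 30.00) = 19.87 mg/L.

19.9 mg/L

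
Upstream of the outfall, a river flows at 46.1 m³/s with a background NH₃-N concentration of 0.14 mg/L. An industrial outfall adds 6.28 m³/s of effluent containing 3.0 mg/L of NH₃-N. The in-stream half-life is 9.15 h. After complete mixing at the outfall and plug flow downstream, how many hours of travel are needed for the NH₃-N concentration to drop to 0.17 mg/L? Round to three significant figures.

13.8 h

Flow-weighted average: C = (46.10·0.1400 + 6.280·3.000) / 52.38 = 25.29/52.38 = 0.4829 mg/L.
Half-life 9.15 h → k = ln 2 / 9.15 = 0.07575 h⁻¹ = 1.818 d⁻¹.
0.4829·exp(−k·t) = 0.17 → t = ln(0.4829/0.17)/k = 49610 s = 13.78 h.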